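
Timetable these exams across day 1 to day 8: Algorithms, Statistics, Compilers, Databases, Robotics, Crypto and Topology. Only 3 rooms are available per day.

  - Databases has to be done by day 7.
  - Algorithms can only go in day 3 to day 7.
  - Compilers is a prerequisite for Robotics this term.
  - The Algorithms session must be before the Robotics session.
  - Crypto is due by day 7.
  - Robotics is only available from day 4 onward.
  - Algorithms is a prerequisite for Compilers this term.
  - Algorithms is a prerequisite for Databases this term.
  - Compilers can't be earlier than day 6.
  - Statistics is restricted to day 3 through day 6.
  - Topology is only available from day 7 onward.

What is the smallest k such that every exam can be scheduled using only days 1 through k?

The precedence chain requires at least 3 distinct days.
With at most 3 per day and 7 exams, at least 3 days are needed.
Topology can't be placed before day 7, so the schedule must run through at least day 7.
7 works (last occupied day: day 7): for example Statistics -> day 3, Databases -> day 4, Robotics -> day 7, Algorithms -> day 3, Topology -> day 7, Compilers -> day 6, Crypto -> day 1.

7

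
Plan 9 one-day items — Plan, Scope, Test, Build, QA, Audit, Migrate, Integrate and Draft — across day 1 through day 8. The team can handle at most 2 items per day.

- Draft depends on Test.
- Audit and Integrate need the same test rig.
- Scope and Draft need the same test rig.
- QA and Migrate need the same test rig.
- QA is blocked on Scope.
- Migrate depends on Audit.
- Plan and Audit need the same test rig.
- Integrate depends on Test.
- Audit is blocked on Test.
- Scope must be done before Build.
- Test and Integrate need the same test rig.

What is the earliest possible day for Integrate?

Precedence pushes Integrate to at least day 2.
Integrate at day 2 is achievable: Audit=day 3, Build=day 2, Scope=day 1, Plan=day 5, Integrate=day 2, Test=day 1, Migrate=day 4, QA=day 3, Draft=day 4.

day 2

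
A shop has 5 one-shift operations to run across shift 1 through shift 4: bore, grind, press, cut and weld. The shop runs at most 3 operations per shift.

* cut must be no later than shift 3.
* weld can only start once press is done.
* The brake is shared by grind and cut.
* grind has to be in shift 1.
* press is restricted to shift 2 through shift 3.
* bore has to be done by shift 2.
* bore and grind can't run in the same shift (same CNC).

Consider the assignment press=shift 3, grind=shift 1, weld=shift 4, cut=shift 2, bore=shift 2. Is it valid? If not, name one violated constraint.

Yes, all constraints hold

press is restricted to shift 2 through shift 3 — holds.
bore has to be done by shift 2 — holds.
weld can only start once press is done — holds.
bore and grind can't run in the same shift (same CNC) — holds.
grind has to be in shift 1 — holds.
cut must be no later than shift 3 — holds.
The brake is shared by grind and cut — holds.
The shop runs at most 3 operations per shift — holds.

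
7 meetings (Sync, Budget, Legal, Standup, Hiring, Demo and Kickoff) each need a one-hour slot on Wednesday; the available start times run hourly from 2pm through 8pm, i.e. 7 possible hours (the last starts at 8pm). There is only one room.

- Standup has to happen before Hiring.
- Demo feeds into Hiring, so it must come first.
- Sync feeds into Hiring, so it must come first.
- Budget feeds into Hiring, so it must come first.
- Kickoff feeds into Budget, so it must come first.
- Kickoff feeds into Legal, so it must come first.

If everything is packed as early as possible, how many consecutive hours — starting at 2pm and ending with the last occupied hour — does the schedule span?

The precedence chain requires at least 3 distinct hours.
With at most 1 per hour and 7 meetings, at least 7 hours are needed.
7 works (last occupied hour: 8pm): for example Budget -> 3pm; Kickoff -> 2pm; Legal -> 8pm; Demo -> 6pm; Hiring -> 7pm; Sync -> 4pm; Standup -> 5pm.

7 hours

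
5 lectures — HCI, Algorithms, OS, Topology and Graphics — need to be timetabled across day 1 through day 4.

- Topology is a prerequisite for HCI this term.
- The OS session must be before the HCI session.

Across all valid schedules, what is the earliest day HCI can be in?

day 2

Precedence pushes HCI to at least day 2.
HCI at day 2 is achievable: Graphics=day 1; Topology=day 1; HCI=day 2; OS=day 1; Algorithms=day 1.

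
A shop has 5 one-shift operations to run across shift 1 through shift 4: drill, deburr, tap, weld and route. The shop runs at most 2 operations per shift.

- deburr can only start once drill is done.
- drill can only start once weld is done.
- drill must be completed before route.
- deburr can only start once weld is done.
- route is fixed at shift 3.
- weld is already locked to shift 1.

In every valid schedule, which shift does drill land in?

shift 2

weld is fixed at shift 1 and must come before drill, so drill is at least shift 2.
route is fixed at shift 3 and must come after drill, so drill is at most shift 2.
So drill must be shift 2.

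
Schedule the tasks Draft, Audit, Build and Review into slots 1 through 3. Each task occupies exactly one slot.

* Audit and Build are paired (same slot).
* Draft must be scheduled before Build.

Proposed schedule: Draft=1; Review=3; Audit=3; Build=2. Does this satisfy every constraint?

Invalid. Audit and Build are paired (same slot).

Audit and Build are paired (same slot) — violated.
Draft must be scheduled before Build — holds.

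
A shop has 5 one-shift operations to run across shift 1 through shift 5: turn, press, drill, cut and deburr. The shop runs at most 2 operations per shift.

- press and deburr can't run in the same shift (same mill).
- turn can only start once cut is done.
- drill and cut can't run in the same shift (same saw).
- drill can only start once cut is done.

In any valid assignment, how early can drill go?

shift 2

Precedence pushes drill to at least shift 2.
drill at shift 2 is achievable: cut in shift 1; press in shift 1; deburr in shift 3; drill in shift 2; turn in shift 2.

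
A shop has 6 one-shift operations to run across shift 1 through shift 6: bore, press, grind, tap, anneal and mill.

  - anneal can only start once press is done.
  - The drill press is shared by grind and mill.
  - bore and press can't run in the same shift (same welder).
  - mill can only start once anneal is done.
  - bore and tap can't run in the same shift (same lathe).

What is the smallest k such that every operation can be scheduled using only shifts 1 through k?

The precedence chain requires at least 3 distinct shifts.
3 works (last occupied shift: shift 3): for example press in shift 1, anneal in shift 2, bore in shift 2, grind in shift 1, tap in shift 1, mill in shift 3.

3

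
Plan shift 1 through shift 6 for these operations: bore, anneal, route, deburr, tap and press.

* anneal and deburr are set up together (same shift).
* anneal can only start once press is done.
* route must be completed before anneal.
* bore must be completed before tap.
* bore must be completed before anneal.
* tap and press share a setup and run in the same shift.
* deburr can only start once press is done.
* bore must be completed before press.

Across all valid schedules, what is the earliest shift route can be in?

shift 1

Downstream work caps route at shift 5.
route at shift 1 is achievable: bore -> shift 1; tap -> shift 2; route -> shift 1; deburr -> shift 3; anneal -> shift 3; press -> shift 2.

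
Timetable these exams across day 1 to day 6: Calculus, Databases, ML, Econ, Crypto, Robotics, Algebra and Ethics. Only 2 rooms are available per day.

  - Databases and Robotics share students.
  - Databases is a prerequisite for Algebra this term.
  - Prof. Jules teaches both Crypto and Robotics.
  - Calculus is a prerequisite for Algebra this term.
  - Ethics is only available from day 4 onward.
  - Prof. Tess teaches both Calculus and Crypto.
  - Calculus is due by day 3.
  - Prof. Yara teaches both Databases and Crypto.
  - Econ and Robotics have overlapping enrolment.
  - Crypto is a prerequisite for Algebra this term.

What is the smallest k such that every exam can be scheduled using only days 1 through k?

The precedence chain requires at least 2 distinct days.
With at most 2 per day and 8 exams, at least 4 days are needed.
Ethics can't be placed before day 4, so the schedule must run through at least day 4.
4 works (last occupied day: day 4): for example Robotics in day 4; ML in day 2; Calculus in day 1; Crypto in day 2; Databases in day 1; Algebra in day 3; Ethics in day 4; Econ in day 3.

4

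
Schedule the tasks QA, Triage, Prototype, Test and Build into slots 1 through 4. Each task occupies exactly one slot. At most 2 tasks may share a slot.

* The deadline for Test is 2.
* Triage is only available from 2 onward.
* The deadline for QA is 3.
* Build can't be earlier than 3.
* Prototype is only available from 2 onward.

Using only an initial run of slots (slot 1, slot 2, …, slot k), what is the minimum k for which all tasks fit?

With at most 2 per slot and 5 tasks, at least 3 slots are needed.
Build can't be placed before 3, so the schedule must run through at least slot 3.
3 works (last occupied slot: 3): for example Triage=2; QA=1; Build=3; Test=1; Prototype=2.

3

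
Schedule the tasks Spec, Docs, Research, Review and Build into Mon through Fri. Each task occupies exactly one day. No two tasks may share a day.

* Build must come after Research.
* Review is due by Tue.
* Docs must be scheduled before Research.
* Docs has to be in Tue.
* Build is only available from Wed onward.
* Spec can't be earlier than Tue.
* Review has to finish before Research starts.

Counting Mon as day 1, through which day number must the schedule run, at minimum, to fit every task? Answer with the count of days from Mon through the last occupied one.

5

The precedence chain requires at least 3 distinct days.
With at most 1 per day and 5 tasks, at least 5 days are needed.
Propagating the time windows through the other constraints, Build can't land before Thu — that is day 4 counting from Mon — so the schedule must run through at least 4 days.
5 works (last occupied day: Fri): for example Review=Mon; Docs=Tue; Build=Thu; Spec=Fri; Research=Wed.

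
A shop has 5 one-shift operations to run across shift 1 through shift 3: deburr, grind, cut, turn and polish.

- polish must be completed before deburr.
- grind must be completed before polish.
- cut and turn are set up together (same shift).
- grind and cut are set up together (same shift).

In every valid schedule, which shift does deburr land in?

Precedence pushes deburr to at least shift 3.
So deburr is pinned to shift 3.

shift 3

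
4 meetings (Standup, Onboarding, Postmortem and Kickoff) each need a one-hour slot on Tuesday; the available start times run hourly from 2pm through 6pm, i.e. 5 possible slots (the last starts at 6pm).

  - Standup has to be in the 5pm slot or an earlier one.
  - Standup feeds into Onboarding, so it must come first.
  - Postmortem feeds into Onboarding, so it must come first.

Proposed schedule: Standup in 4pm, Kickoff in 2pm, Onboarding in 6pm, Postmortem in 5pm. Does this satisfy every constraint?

Valid

Postmortem feeds into Onboarding, so it must come first — holds.
Standup feeds into Onboarding, so it must come first — holds.
Standup has to be in the 5pm slot or an earlier one — holds.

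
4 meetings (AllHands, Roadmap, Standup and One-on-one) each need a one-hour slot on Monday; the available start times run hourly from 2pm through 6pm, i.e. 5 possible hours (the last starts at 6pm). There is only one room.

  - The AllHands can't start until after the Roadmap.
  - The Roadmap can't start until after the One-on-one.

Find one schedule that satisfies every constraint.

Standup=5pm, One-on-one=2pm, Roadmap=3pm, AllHands=4pm

Checking: Roadmap(3pm) before AllHands(4pm); One-on-one(2pm) before Roadmap(3pm); max 1 per hour (cap 1).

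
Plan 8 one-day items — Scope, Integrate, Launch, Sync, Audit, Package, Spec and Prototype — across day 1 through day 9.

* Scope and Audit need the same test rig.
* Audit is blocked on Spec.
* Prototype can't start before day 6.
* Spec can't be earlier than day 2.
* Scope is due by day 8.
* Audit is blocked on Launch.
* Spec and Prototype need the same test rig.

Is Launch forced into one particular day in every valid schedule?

Launch can be day 1 (e.g. Integrate=day 1; Prototype=day 6; Sync=day 1; Scope=day 1; Spec=day 2; Launch=day 1; Package=day 1; Audit=day 3) or day 2 (e.g. Sync in day 1, Integrate in day 1, Prototype in day 6, Audit in day 3, Package in day 1, Spec in day 2, Scope in day 1, Launch in day 2).

No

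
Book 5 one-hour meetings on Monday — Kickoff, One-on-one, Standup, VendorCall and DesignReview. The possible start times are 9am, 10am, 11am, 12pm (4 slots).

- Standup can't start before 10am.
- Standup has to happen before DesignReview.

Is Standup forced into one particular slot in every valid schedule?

Standup can be 10am (e.g. VendorCall -> 9am, DesignReview -> 11am, Kickoff -> 9am, One-on-one -> 9am, Standup -> 10am) or 11am (e.g. Standup in 11am, VendorCall in 9am, Kickoff in 9am, One-on-one in 9am, DesignReview in 12pm).

No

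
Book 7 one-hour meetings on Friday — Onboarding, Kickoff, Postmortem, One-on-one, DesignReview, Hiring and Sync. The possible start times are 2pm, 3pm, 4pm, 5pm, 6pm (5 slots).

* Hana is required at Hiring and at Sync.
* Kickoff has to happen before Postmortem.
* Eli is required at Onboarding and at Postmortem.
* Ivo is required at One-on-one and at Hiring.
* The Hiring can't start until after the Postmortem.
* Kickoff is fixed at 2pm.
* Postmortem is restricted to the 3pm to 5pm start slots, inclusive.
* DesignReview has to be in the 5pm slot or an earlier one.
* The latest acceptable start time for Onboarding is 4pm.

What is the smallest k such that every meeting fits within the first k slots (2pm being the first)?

3

The precedence chain requires at least 3 distinct slots.
3 works (last occupied slot: 4pm): for example Postmortem=3pm; DesignReview=2pm; Kickoff=2pm; One-on-one=2pm; Sync=2pm; Hiring=4pm; Onboarding=2pm.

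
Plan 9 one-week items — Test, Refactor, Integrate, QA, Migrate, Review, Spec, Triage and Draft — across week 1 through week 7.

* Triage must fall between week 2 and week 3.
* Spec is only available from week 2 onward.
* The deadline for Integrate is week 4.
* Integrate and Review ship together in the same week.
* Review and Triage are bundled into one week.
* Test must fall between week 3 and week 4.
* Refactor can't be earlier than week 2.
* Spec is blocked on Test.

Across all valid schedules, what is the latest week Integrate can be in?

Integrate must be in the same week as Triage, which can't be before week 2, so Integrate is at least week 2; Integrate's own window allows nothing later than week 4; Integrate must be in the same week as Triage, which can't be after week 3, so Integrate is at most week 3.
Integrate at week 3 is achievable: Draft -> week 1, Review -> week 3, Integrate -> week 3, Spec -> week 4, Migrate -> week 1, Test -> week 3, Triage -> week 3, Refactor -> week 2, QA -> week 1.

week 3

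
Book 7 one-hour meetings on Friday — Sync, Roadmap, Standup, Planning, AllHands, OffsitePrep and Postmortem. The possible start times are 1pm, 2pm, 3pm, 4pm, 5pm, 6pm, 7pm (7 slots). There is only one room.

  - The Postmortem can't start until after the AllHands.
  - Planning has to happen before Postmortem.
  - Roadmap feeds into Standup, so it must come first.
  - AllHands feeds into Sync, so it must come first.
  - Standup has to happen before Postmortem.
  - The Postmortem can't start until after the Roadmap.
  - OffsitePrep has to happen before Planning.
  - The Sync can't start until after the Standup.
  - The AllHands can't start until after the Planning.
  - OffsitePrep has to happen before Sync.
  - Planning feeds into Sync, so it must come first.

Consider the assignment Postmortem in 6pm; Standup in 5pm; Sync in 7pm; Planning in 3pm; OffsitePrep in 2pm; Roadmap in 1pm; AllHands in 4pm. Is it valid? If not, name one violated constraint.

OffsitePrep has to happen before Planning — holds.
OffsitePrep has to happen before Sync — holds.
There is only one room — holds.
Planning has to happen before Postmortem — holds.
The AllHands can't start until after the Planning — holds.
The Sync can't start until after the Standup — holds.
AllHands feeds into Sync, so it must come first — holds.
The Postmortem can't start until after the AllHands — holds.
The Postmortem can't start until after the Roadmap — holds.
Planning feeds into Sync, so it must come first — holds.
Roadmap feeds into Standup, so it must come first — holds.
Standup has to happen before Postmortem — holds.

Yes, all constraints hold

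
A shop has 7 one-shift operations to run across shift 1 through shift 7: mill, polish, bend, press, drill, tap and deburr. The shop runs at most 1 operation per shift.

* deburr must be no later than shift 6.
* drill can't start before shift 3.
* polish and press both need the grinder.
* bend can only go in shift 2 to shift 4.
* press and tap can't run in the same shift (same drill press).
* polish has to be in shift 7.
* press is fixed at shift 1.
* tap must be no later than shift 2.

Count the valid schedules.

Splitting on mill: it can be shift 3 (2), shift 4 (2), shift 5 (4), shift 6 (4). Listing each branch's schedules as (polish, bend, press, drill, tap, deburr) by shift number:
mill=shift 3: (7,4,1,5,2,6) (7,4,1,6,2,5) — 2.
mill=shift 4: (7,3,1,5,2,6) (7,3,1,6,2,5) — 2.
mill=shift 5: (7,3,1,4,2,6) (7,3,1,6,2,4) (7,4,1,3,2,6) (7,4,1,6,2,3) — 4.
mill=shift 6: (7,3,1,4,2,5) (7,3,1,5,2,4) (7,4,1,3,2,5) (7,4,1,5,2,3) — 4.
Summing: 2 + 2 + 4 + 4 = 12.

12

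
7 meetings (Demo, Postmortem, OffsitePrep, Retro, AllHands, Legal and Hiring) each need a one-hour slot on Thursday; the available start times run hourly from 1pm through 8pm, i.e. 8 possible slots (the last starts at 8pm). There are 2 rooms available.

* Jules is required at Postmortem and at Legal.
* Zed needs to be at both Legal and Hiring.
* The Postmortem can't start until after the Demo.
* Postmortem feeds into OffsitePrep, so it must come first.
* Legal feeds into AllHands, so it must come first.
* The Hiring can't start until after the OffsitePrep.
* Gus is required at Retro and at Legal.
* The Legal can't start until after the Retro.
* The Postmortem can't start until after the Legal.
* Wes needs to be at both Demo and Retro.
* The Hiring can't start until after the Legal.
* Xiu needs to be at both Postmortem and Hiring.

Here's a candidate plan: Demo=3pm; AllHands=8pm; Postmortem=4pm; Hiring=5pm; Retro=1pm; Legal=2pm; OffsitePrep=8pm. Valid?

The Legal can't start until after the Retro — holds.
The Hiring can't start until after the OffsitePrep — violated.
Wes needs to be at both Demo and Retro — holds.
The Postmortem can't start until after the Legal — holds.
The Postmortem can't start until after the Demo — holds.
The Hiring can't start until after the Legal — holds.
Gus is required at Retro and at Legal — holds.
Postmortem feeds into OffsitePrep, so it must come first — holds.
Xiu needs to be at both Postmortem and Hiring — holds.
There are 2 rooms available — holds.
Jules is required at Postmortem and at Legal — holds.
Zed needs to be at both Legal and Hiring — holds.
Legal feeds into AllHands, so it must come first — holds.

No. The Hiring can't start until after the OffsitePrep is not satisfied.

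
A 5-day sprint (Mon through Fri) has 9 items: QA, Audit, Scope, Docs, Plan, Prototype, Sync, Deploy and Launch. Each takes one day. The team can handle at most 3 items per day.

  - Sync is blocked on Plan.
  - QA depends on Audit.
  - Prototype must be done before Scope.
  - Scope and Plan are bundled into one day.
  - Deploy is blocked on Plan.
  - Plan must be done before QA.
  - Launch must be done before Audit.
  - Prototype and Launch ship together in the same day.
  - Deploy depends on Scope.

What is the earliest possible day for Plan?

Plan must be in the same day as Scope, which can't be before Tue, so Plan is at least Tue; downstream work caps Plan at Thu.
Plan at Tue is achievable: Prototype in Mon, Sync in Wed, Audit in Tue, QA in Wed, Launch in Mon, Plan in Tue, Scope in Tue, Docs in Mon, Deploy in Wed.

Tue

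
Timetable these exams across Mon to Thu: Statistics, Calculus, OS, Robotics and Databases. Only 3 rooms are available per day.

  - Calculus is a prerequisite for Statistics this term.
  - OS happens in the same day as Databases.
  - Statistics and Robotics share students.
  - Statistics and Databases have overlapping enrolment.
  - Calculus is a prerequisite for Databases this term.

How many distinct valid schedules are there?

24

Splitting on Statistics: it can be Tue (6), Wed (9), Thu (9). Listing each branch's schedules as (Calculus, OS, Robotics, Databases):
Statistics=Tue: (Mon,Wed,Mon,Wed) (Mon,Wed,Wed,Wed) (Mon,Wed,Thu,Wed) (Mon,Thu,Mon,Thu) (Mon,Thu,Wed,Thu) (Mon,Thu,Thu,Thu) — 6.
Statistics=Wed: (Mon,Tue,Mon,Tue) (Mon,Tue,Tue,Tue) (Mon,Tue,Thu,Tue) (Mon,Thu,Mon,Thu) (Mon,Thu,Tue,Thu) (Mon,Thu,Thu,Thu) (Tue,Thu,Mon,Thu) (Tue,Thu,Tue,Thu) (Tue,Thu,Thu,Thu) — 9.
Statistics=Thu: (Mon,Tue,Mon,Tue) (Mon,Tue,Tue,Tue) (Mon,Tue,Wed,Tue) (Mon,Wed,Mon,Wed) (Mon,Wed,Tue,Wed) (Mon,Wed,Wed,Wed) (Tue,Wed,Mon,Wed) (Tue,Wed,Tue,Wed) (Tue,Wed,Wed,Wed) — 9.
Summing: 6 + 9 + 9 = 24.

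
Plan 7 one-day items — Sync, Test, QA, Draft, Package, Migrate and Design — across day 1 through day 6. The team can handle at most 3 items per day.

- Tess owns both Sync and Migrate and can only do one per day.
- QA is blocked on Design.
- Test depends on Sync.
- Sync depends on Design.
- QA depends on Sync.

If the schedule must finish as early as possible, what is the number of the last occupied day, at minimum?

3

The precedence chain requires at least 3 distinct days.
With at most 3 per day and 7 tasks, at least 3 days are needed.
3 works (last occupied day: day 3): for example Design=day 1; QA=day 3; Migrate=day 3; Sync=day 2; Draft=day 1; Package=day 1; Test=day 3.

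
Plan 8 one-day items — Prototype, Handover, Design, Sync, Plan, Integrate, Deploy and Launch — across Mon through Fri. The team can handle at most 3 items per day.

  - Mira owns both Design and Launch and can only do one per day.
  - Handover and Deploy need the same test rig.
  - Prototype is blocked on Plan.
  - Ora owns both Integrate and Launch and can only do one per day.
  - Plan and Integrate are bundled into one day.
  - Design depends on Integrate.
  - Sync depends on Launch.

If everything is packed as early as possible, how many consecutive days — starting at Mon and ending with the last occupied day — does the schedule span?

The precedence chain requires at least 2 distinct days.
With at most 3 per day and 8 work items, at least 3 days are needed.
3 works (last occupied day: Wed): for example Plan in Mon, Deploy in Tue, Handover in Mon, Sync in Wed, Launch in Tue, Prototype in Tue, Design in Wed, Integrate in Mon.

3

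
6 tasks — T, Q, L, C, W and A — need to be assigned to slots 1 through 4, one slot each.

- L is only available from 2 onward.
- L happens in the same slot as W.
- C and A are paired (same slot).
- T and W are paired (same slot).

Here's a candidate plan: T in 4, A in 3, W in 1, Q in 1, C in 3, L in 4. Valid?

No — it violates: L happens in the same slot as W

L happens in the same slot as W — violated.
L is only available from 2 onward — holds.
T and W are paired (same slot) — violated.
C and A are paired (same slot) — holds.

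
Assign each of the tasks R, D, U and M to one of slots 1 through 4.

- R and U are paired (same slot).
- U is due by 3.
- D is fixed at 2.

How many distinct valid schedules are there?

Splitting on R: it can be 1 (4), 2 (4), 3 (4). Listing each branch's schedules as (D, U, M):
R=1: (2,1,1) (2,1,2) (2,1,3) (2,1,4) — 4.
R=2: (2,2,1) (2,2,2) (2,2,3) (2,2,4) — 4.
R=3: (2,3,1) (2,3,2) (2,3,3) (2,3,4) — 4.
Summing: 4 + 4 + 4 = 12.

12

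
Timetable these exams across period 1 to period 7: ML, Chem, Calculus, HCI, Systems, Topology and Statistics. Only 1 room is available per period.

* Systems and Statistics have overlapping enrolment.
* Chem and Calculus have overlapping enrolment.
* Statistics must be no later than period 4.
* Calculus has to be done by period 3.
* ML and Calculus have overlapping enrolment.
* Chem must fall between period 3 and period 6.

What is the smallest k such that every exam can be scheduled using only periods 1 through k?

With at most 1 per period and 7 exams, at least 7 periods are needed.
Chem can't be placed before period 3, so the schedule must run through at least period 3.
7 works (last occupied period: period 7): for example Chem in period 3; Calculus in period 1; Systems in period 6; HCI in period 5; Statistics in period 2; Topology in period 7; ML in period 4.

7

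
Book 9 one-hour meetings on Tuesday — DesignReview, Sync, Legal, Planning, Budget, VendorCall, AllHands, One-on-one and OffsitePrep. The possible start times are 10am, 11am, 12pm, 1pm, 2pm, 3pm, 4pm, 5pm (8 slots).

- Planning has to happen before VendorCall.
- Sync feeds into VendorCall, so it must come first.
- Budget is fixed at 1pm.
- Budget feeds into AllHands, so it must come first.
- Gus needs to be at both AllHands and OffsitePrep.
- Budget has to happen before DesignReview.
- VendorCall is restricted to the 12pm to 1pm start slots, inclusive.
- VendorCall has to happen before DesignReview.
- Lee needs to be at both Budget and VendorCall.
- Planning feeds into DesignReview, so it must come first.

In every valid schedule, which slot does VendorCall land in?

VendorCall's window is 12pm–1pm.
Budget is fixed at 1pm, and VendorCall can't share a slot with Budget.
So VendorCall must be 12pm.

12pm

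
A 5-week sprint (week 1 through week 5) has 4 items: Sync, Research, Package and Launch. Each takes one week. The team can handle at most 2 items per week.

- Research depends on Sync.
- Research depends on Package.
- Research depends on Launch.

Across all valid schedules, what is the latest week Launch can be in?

week 4

Downstream work caps Launch at week 4.
Launch at week 4 is achievable: Sync=week 1; Package=week 1; Launch=week 4; Research=week 5.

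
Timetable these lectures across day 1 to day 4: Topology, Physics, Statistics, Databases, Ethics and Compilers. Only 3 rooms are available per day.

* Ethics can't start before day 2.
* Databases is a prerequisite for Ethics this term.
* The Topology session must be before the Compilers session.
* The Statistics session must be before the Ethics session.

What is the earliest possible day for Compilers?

Precedence pushes Compilers to at least day 2.
Compilers at day 2 is achievable: Topology -> day 1; Ethics -> day 2; Databases -> day 1; Compilers -> day 2; Statistics -> day 1; Physics -> day 2.

day 2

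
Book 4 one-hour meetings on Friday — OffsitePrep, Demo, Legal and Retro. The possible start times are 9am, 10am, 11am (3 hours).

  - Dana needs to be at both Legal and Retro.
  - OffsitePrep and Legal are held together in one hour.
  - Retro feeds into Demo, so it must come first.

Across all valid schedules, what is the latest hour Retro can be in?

10am

Downstream work caps Retro at 10am.
Retro at 10am is achievable: Legal=9am, Retro=10am, Demo=11am, OffsitePrep=9am.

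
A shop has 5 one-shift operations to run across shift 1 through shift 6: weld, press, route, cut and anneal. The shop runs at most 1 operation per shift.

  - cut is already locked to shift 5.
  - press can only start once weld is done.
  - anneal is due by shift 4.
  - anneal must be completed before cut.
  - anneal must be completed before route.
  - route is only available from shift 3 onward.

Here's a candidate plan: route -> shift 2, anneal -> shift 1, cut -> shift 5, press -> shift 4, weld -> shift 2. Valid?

The shop runs at most 1 operation per shift — violated.
press can only start once weld is done — holds.
anneal must be completed before route — holds.
anneal must be completed before cut — holds.
anneal is due by shift 4 — holds.
route is only available from shift 3 onward — violated.
cut is already locked to shift 5 — holds.

Invalid. route is only available from shift 3 onward.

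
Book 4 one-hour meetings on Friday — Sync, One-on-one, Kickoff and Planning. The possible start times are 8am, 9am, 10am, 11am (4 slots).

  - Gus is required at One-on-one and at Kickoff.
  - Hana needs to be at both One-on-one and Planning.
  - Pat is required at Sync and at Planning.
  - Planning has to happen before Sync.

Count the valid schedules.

Splitting on Sync: it can be 9am (9), 10am (18), 11am (27). Listing each branch's schedules as (One-on-one, Kickoff, Planning):
Sync=9am: (9am,8am,8am) (9am,10am,8am) (9am,11am,8am) (10am,8am,8am) (10am,9am,8am) (10am,11am,8am) (11am,8am,8am) (11am,9am,8am) (11am,10am,8am) — 9.
Sync=10am: (8am,9am,9am) (8am,10am,9am) (8am,11am,9am) (9am,8am,8am) (9am,10am,8am) (9am,11am,8am) (10am,8am,8am) (10am,8am,9am) (10am,9am,8am) (10am,9am,9am) (10am,11am,8am) (10am,11am,9am) (11am,8am,8am) (11am,8am,9am) (11am,9am,8am) (11am,9am,9am) (11am,10am,8am) (11am,10am,9am) — 18.
Sync=11am: (8am,9am,9am) (8am,9am,10am) (8am,10am,9am) (8am,10am,10am) (8am,11am,9am) (8am,11am,10am) (9am,8am,8am) (9am,8am,10am) (9am,10am,8am) (9am,10am,10am) (9am,11am,8am) (9am,11am,10am) (10am,8am,8am) (10am,8am,9am) (10am,9am,8am) (10am,9am,9am) (10am,11am,8am) (10am,11am,9am) (11am,8am,8am) (11am,8am,9am) (11am,8am,10am) (11am,9am,8am) (11am,9am,9am) (11am,9am,10am) (11am,10am,8am) (11am,10am,9am) (11am,10am,10am) — 27.
Summing: 9 + 18 + 27 = 54.

54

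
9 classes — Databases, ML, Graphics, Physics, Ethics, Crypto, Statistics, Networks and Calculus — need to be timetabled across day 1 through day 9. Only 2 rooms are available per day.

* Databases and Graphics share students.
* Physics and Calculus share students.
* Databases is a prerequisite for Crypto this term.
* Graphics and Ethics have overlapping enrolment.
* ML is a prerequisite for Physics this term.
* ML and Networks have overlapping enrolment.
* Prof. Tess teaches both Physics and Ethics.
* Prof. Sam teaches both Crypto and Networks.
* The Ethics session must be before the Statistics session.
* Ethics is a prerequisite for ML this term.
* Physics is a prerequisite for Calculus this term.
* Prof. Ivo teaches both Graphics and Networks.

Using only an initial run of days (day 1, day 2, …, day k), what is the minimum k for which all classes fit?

5

The precedence chain requires at least 4 distinct days.
With at most 2 per day and 9 classes, at least 5 days are needed.
5 works (last occupied day: day 5): for example Databases -> day 1, Ethics -> day 1, Calculus -> day 4, Physics -> day 3, ML -> day 2, Statistics -> day 3, Graphics -> day 4, Networks -> day 5, Crypto -> day 2.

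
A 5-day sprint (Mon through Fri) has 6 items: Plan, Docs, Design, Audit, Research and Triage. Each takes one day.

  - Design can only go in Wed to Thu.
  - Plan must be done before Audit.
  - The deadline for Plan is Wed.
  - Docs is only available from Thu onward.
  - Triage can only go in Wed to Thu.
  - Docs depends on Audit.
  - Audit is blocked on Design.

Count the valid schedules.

30

Splitting on Plan: it can be Mon (10), Tue (10), Wed (10). Listing each branch's schedules as (Docs, Design, Audit, Research, Triage):
Plan=Mon: (Fri,Wed,Thu,Mon,Wed) (Fri,Wed,Thu,Mon,Thu) (Fri,Wed,Thu,Tue,Wed) (Fri,Wed,Thu,Tue,Thu) (Fri,Wed,Thu,Wed,Wed) (Fri,Wed,Thu,Wed,Thu) (Fri,Wed,Thu,Thu,Wed) (Fri,Wed,Thu,Thu,Thu) (Fri,Wed,Thu,Fri,Wed) (Fri,Wed,Thu,Fri,Thu) — 10.
Plan=Tue: (Fri,Wed,Thu,Mon,Wed) (Fri,Wed,Thu,Mon,Thu) (Fri,Wed,Thu,Tue,Wed) (Fri,Wed,Thu,Tue,Thu) (Fri,Wed,Thu,Wed,Wed) (Fri,Wed,Thu,Wed,Thu) (Fri,Wed,Thu,Thu,Wed) (Fri,Wed,Thu,Thu,Thu) (Fri,Wed,Thu,Fri,Wed) (Fri,Wed,Thu,Fri,Thu) — 10.
Plan=Wed: (Fri,Wed,Thu,Mon,Wed) (Fri,Wed,Thu,Mon,Thu) (Fri,Wed,Thu,Tue,Wed) (Fri,Wed,Thu,Tue,Thu) (Fri,Wed,Thu,Wed,Wed) (Fri,Wed,Thu,Wed,Thu) (Fri,Wed,Thu,Thu,Wed) (Fri,Wed,Thu,Thu,Thu) (Fri,Wed,Thu,Fri,Wed) (Fri,Wed,Thu,Fri,Thu) — 10.
Summing: 10 + 10 + 10 = 30.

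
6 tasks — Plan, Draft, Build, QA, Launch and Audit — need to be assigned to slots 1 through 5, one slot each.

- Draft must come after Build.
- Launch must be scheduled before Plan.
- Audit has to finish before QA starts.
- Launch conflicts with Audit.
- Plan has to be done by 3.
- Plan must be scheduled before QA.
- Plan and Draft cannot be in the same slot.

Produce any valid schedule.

QA in 3, Launch in 1, Plan in 2, Draft in 3, Audit in 2, Build in 1

Checking: Audit(2) before QA(3); Plan(2) before QA(3); Launch(1) before Plan(2); Build(1) before Draft(3); Launch(1) != Audit(2); Plan(2) != Draft(3); Plan=2 in [1,3].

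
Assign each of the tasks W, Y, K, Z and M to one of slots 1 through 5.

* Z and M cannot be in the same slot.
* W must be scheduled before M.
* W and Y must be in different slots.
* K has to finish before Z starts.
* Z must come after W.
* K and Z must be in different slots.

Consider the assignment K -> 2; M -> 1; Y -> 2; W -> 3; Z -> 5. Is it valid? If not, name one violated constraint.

Invalid. W must be scheduled before M.

W must be scheduled before M — violated.
K and Z must be in different slots — holds.
K has to finish before Z starts — holds.
Z and M cannot be in the same slot — holds.
Z must come after W — holds.
W and Y must be in different slots — holds.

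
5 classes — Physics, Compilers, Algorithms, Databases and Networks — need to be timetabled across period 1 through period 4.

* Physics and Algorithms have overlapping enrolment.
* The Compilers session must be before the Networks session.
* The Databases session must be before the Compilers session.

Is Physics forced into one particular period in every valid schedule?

Physics can be period 1 (e.g. Algorithms=period 2; Databases=period 1; Physics=period 1; Compilers=period 2; Networks=period 3) or period 2 (e.g. Databases -> period 1, Algorithms -> period 1, Physics -> period 2, Compilers -> period 2, Networks -> period 3).

No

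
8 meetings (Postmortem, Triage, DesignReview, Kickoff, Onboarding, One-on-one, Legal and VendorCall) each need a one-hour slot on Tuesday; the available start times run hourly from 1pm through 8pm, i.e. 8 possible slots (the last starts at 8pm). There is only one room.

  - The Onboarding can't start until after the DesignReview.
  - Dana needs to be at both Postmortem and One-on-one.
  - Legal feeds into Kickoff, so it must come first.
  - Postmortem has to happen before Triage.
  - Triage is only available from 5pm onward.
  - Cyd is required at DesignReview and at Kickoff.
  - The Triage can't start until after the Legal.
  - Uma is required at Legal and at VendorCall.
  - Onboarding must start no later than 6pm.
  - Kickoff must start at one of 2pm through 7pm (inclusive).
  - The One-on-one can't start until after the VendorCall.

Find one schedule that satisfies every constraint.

Legal -> 1pm, DesignReview -> 4pm, Onboarding -> 6pm, Kickoff -> 2pm, Postmortem -> 3pm, Triage -> 5pm, VendorCall -> 7pm, One-on-one -> 8pm

Checking: Legal(1pm) before Triage(5pm); Postmortem(3pm) before Triage(5pm); Legal(1pm) before Kickoff(2pm); DesignReview(4pm) before Onboarding(6pm); VendorCall(7pm) before One-on-one(8pm); DesignReview(4pm) != Kickoff(2pm); Postmortem(3pm) != One-on-one(8pm); Legal(1pm) != VendorCall(7pm); Triage=5pm in [5pm,8pm]; Onboarding=6pm in [1pm,6pm]; Kickoff=2pm in [2pm,7pm]; max 1 per slot (cap 1).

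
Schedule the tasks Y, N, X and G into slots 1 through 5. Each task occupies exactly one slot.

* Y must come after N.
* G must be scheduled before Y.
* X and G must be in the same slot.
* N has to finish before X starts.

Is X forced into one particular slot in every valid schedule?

X can be 2 (e.g. G in 2; X in 2; Y in 3; N in 1) or 3 (e.g. G=3; Y=4; N=1; X=3).

No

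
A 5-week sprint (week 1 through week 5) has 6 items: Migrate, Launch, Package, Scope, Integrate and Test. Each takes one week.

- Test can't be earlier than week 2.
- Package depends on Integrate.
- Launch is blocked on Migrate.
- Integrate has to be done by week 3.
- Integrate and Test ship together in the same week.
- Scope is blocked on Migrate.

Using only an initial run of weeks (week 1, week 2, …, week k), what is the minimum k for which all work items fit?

3 weeks

The precedence chain requires at least 2 distinct weeks.
Propagating the time windows through the other constraints, Package can't land before week 3, so the schedule must run through at least week 3.
3 works (last occupied week: week 3): for example Launch in week 2, Scope in week 2, Package in week 3, Migrate in week 1, Integrate in week 2, Test in week 2.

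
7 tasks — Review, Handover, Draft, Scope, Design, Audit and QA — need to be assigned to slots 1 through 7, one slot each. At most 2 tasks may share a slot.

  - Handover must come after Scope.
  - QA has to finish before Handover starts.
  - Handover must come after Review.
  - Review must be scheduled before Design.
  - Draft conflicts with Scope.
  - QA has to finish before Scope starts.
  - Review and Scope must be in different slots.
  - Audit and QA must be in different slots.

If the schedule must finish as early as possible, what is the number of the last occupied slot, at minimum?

The precedence chain requires at least 3 distinct slots.
With at most 2 per slot and 7 tasks, at least 4 slots are needed.
4 works (last occupied slot: 4): for example Handover -> 3; Audit -> 4; Draft -> 3; Scope -> 2; QA -> 1; Design -> 2; Review -> 1.

4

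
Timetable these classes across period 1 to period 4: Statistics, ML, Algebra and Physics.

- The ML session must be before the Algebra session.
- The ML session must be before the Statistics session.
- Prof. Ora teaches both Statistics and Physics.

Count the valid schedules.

42

Splitting on Statistics: it can be period 2 (9), period 3 (15), period 4 (18). Listing each branch's schedules as (ML, Algebra, Physics) by period number:
Statistics=period 2: (1,2,1) (1,2,3) (1,2,4) (1,3,1) (1,3,3) (1,3,4) (1,4,1) (1,4,3) (1,4,4) — 9.
Statistics=period 3: (1,2,1) (1,2,2) (1,2,4) (1,3,1) (1,3,2) (1,3,4) (1,4,1) (1,4,2) (1,4,4) (2,3,1) (2,3,2) (2,3,4) (2,4,1) (2,4,2) (2,4,4) — 15.
Statistics=period 4: (1,2,1) (1,2,2) (1,2,3) (1,3,1) (1,3,2) (1,3,3) (1,4,1) (1,4,2) (1,4,3) (2,3,1) (2,3,2) (2,3,3) (2,4,1) (2,4,2) (2,4,3) (3,4,1) (3,4,2) (3,4,3) — 18.
Summing: 9 + 15 + 18 = 42.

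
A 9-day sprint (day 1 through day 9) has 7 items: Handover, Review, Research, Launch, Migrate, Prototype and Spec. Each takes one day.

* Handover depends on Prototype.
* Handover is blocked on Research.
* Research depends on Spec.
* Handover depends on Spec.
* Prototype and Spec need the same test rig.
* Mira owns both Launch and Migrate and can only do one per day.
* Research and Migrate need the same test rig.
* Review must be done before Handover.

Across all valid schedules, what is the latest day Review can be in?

day 8

Downstream work caps Review at day 8.
Review at day 8 is achievable: Launch -> day 1; Review -> day 8; Migrate -> day 3; Handover -> day 9; Prototype -> day 2; Spec -> day 1; Research -> day 2.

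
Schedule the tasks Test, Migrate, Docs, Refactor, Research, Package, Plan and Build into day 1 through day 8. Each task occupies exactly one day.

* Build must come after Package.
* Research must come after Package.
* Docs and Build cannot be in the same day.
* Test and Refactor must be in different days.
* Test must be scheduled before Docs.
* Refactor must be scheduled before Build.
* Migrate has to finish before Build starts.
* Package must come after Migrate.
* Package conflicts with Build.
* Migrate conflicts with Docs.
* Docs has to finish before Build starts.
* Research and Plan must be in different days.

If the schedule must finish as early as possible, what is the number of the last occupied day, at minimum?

3

The precedence chain requires at least 3 distinct days.
3 works (last occupied day: day 3): for example Migrate in day 1, Research in day 3, Refactor in day 2, Test in day 1, Plan in day 1, Package in day 2, Docs in day 2, Build in day 3.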